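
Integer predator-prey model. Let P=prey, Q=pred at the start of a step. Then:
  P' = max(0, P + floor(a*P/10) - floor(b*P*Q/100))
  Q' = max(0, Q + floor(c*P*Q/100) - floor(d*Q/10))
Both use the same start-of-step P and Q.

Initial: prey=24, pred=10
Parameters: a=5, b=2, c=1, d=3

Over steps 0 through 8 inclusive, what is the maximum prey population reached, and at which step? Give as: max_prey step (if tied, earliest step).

Step 1: prey: 24+12-4=32; pred: 10+2-3=9
Step 2: prey: 32+16-5=43; pred: 9+2-2=9
Step 3: prey: 43+21-7=57; pred: 9+3-2=10
Step 4: prey: 57+28-11=74; pred: 10+5-3=12
Step 5: prey: 74+37-17=94; pred: 12+8-3=17
Step 6: prey: 94+47-31=110; pred: 17+15-5=27
Step 7: prey: 110+55-59=106; pred: 27+29-8=48
Step 8: prey: 106+53-101=58; pred: 48+50-14=84
Max prey = 110 at step 6

Answer: 110 6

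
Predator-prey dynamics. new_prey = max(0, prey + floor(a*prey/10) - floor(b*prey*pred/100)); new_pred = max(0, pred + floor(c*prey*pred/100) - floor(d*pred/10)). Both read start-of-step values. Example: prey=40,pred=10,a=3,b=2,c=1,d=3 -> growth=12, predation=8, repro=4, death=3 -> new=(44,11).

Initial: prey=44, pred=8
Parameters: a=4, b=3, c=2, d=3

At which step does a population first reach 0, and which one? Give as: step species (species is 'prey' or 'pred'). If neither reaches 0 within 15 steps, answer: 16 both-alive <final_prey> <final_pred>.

Answer: 5 prey

Derivation:
Step 1: prey: 44+17-10=51; pred: 8+7-2=13
Step 2: prey: 51+20-19=52; pred: 13+13-3=23
Step 3: prey: 52+20-35=37; pred: 23+23-6=40
Step 4: prey: 37+14-44=7; pred: 40+29-12=57
Step 5: prey: 7+2-11=0; pred: 57+7-17=47
First extinction: prey at step 5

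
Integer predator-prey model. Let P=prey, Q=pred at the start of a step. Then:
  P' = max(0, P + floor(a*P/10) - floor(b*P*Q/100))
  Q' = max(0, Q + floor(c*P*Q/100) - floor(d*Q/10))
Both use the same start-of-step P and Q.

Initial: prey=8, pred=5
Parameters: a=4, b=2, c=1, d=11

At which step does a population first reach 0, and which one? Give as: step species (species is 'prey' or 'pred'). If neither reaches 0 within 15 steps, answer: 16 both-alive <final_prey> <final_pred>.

Step 1: prey: 8+3-0=11; pred: 5+0-5=0
First extinction: pred at step 1

Answer: 1 pred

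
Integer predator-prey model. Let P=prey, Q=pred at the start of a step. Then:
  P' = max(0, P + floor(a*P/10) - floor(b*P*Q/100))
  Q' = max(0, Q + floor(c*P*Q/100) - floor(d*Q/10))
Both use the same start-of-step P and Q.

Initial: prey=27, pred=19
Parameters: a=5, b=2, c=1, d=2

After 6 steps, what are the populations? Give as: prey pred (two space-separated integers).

Step 1: prey: 27+13-10=30; pred: 19+5-3=21
Step 2: prey: 30+15-12=33; pred: 21+6-4=23
Step 3: prey: 33+16-15=34; pred: 23+7-4=26
Step 4: prey: 34+17-17=34; pred: 26+8-5=29
Step 5: prey: 34+17-19=32; pred: 29+9-5=33
Step 6: prey: 32+16-21=27; pred: 33+10-6=37

Answer: 27 37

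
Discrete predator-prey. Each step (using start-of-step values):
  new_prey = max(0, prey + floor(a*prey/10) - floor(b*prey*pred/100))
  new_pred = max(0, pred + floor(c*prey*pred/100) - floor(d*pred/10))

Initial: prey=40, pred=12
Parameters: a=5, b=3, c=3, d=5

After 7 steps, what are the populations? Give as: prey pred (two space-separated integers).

Step 1: prey: 40+20-14=46; pred: 12+14-6=20
Step 2: prey: 46+23-27=42; pred: 20+27-10=37
Step 3: prey: 42+21-46=17; pred: 37+46-18=65
Step 4: prey: 17+8-33=0; pred: 65+33-32=66
Step 5: prey: 0+0-0=0; pred: 66+0-33=33
Step 6: prey: 0+0-0=0; pred: 33+0-16=17
Step 7: prey: 0+0-0=0; pred: 17+0-8=9

Answer: 0 9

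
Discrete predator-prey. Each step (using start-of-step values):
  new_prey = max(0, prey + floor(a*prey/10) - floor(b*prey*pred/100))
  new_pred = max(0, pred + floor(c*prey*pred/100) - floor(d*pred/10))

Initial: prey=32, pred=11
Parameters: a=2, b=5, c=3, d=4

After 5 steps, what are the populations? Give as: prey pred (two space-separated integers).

Answer: 1 7

Derivation:
Step 1: prey: 32+6-17=21; pred: 11+10-4=17
Step 2: prey: 21+4-17=8; pred: 17+10-6=21
Step 3: prey: 8+1-8=1; pred: 21+5-8=18
Step 4: prey: 1+0-0=1; pred: 18+0-7=11
Step 5: prey: 1+0-0=1; pred: 11+0-4=7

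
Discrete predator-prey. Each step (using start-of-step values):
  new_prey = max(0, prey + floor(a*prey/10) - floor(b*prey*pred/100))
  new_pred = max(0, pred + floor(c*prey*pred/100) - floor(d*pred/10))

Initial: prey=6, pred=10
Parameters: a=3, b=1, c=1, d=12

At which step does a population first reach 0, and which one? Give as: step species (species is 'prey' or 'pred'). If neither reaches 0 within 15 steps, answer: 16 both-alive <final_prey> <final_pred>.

Answer: 1 pred

Derivation:
Step 1: prey: 6+1-0=7; pred: 10+0-12=0
First extinction: pred at step 1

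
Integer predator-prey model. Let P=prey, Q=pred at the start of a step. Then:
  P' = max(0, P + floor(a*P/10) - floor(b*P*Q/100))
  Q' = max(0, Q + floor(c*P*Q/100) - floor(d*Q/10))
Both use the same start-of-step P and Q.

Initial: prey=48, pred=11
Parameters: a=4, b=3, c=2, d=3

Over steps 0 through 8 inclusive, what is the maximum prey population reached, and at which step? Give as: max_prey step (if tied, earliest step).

Answer: 52 1

Derivation:
Step 1: prey: 48+19-15=52; pred: 11+10-3=18
Step 2: prey: 52+20-28=44; pred: 18+18-5=31
Step 3: prey: 44+17-40=21; pred: 31+27-9=49
Step 4: prey: 21+8-30=0; pred: 49+20-14=55
Step 5: prey: 0+0-0=0; pred: 55+0-16=39
Step 6: prey: 0+0-0=0; pred: 39+0-11=28
Step 7: prey: 0+0-0=0; pred: 28+0-8=20
Step 8: prey: 0+0-0=0; pred: 20+0-6=14
Max prey = 52 at step 1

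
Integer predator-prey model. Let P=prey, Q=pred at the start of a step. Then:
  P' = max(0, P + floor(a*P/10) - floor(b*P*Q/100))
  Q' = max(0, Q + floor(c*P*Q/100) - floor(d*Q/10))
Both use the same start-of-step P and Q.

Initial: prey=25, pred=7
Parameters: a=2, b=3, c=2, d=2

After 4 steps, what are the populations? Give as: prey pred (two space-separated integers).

Answer: 15 18

Derivation:
Step 1: prey: 25+5-5=25; pred: 7+3-1=9
Step 2: prey: 25+5-6=24; pred: 9+4-1=12
Step 3: prey: 24+4-8=20; pred: 12+5-2=15
Step 4: prey: 20+4-9=15; pred: 15+6-3=18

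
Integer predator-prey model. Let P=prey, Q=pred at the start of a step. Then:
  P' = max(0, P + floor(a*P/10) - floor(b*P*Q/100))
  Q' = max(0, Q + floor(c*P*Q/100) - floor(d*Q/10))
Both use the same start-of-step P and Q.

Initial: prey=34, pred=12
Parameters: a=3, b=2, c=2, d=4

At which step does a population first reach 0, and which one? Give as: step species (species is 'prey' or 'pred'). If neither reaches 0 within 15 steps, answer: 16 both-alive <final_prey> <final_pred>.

Answer: 16 both-alive 14 2

Derivation:
Step 1: prey: 34+10-8=36; pred: 12+8-4=16
Step 2: prey: 36+10-11=35; pred: 16+11-6=21
Step 3: prey: 35+10-14=31; pred: 21+14-8=27
Step 4: prey: 31+9-16=24; pred: 27+16-10=33
Step 5: prey: 24+7-15=16; pred: 33+15-13=35
Step 6: prey: 16+4-11=9; pred: 35+11-14=32
Step 7: prey: 9+2-5=6; pred: 32+5-12=25
Step 8: prey: 6+1-3=4; pred: 25+3-10=18
Step 9: prey: 4+1-1=4; pred: 18+1-7=12
Step 10: prey: 4+1-0=5; pred: 12+0-4=8
Step 11: prey: 5+1-0=6; pred: 8+0-3=5
Step 12: prey: 6+1-0=7; pred: 5+0-2=3
Step 13: prey: 7+2-0=9; pred: 3+0-1=2
Step 14: prey: 9+2-0=11; pred: 2+0-0=2
Step 15: prey: 11+3-0=14; pred: 2+0-0=2
No extinction within 15 steps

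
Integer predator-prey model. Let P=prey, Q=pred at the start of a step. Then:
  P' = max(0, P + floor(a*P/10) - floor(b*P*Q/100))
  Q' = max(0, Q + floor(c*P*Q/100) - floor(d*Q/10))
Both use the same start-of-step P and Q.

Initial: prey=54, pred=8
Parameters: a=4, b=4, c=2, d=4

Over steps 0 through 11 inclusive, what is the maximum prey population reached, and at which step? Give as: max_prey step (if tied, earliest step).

Step 1: prey: 54+21-17=58; pred: 8+8-3=13
Step 2: prey: 58+23-30=51; pred: 13+15-5=23
Step 3: prey: 51+20-46=25; pred: 23+23-9=37
Step 4: prey: 25+10-37=0; pred: 37+18-14=41
Step 5: prey: 0+0-0=0; pred: 41+0-16=25
Step 6: prey: 0+0-0=0; pred: 25+0-10=15
Step 7: prey: 0+0-0=0; pred: 15+0-6=9
Step 8: prey: 0+0-0=0; pred: 9+0-3=6
Step 9: prey: 0+0-0=0; pred: 6+0-2=4
Step 10: prey: 0+0-0=0; pred: 4+0-1=3
Step 11: prey: 0+0-0=0; pred: 3+0-1=2
Max prey = 58 at step 1

Answer: 58 1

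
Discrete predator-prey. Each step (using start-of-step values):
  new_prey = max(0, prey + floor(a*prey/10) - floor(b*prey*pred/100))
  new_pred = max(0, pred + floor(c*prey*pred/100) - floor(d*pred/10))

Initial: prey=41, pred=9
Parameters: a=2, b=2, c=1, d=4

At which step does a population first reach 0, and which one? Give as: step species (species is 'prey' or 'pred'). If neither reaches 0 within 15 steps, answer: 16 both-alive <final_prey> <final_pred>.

Step 1: prey: 41+8-7=42; pred: 9+3-3=9
Step 2: prey: 42+8-7=43; pred: 9+3-3=9
Step 3: prey: 43+8-7=44; pred: 9+3-3=9
Step 4: prey: 44+8-7=45; pred: 9+3-3=9
Step 5: prey: 45+9-8=46; pred: 9+4-3=10
Step 6: prey: 46+9-9=46; pred: 10+4-4=10
Steps 7-15: state stable at prey=46, pred=10 (no change)
No extinction within 15 steps

Answer: 16 both-alive 46 10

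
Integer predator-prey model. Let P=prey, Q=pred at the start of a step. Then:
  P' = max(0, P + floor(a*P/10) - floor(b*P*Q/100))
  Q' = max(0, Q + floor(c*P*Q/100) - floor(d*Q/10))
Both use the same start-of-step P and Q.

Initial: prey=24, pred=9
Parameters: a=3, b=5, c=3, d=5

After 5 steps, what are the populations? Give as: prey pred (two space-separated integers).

Step 1: prey: 24+7-10=21; pred: 9+6-4=11
Step 2: prey: 21+6-11=16; pred: 11+6-5=12
Step 3: prey: 16+4-9=11; pred: 12+5-6=11
Step 4: prey: 11+3-6=8; pred: 11+3-5=9
Step 5: prey: 8+2-3=7; pred: 9+2-4=7

Answer: 7 7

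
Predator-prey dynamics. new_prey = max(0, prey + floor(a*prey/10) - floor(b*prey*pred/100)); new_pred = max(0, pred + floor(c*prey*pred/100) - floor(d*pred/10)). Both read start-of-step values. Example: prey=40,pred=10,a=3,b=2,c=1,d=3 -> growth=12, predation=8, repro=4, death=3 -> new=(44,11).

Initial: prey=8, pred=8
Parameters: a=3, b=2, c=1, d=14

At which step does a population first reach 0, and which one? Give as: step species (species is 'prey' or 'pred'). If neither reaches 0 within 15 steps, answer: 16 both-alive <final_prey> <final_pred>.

Step 1: prey: 8+2-1=9; pred: 8+0-11=0
First extinction: pred at step 1

Answer: 1 pred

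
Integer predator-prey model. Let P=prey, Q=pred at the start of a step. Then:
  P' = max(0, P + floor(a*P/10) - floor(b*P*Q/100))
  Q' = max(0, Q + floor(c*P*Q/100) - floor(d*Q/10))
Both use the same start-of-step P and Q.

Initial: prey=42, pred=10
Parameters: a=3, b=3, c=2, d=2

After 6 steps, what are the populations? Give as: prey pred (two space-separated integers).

Step 1: prey: 42+12-12=42; pred: 10+8-2=16
Step 2: prey: 42+12-20=34; pred: 16+13-3=26
Step 3: prey: 34+10-26=18; pred: 26+17-5=38
Step 4: prey: 18+5-20=3; pred: 38+13-7=44
Step 5: prey: 3+0-3=0; pred: 44+2-8=38
Step 6: prey: 0+0-0=0; pred: 38+0-7=31

Answer: 0 31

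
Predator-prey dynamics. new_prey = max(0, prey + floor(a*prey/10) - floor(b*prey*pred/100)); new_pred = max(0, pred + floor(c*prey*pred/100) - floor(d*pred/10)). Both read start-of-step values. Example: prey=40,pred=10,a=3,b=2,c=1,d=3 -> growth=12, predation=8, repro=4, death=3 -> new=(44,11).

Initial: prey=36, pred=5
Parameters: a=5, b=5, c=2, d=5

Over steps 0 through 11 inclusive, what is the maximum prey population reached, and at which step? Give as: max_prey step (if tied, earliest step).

Answer: 60 3

Derivation:
Step 1: prey: 36+18-9=45; pred: 5+3-2=6
Step 2: prey: 45+22-13=54; pred: 6+5-3=8
Step 3: prey: 54+27-21=60; pred: 8+8-4=12
Step 4: prey: 60+30-36=54; pred: 12+14-6=20
Step 5: prey: 54+27-54=27; pred: 20+21-10=31
Step 6: prey: 27+13-41=0; pred: 31+16-15=32
Step 7: prey: 0+0-0=0; pred: 32+0-16=16
Step 8: prey: 0+0-0=0; pred: 16+0-8=8
Step 9: prey: 0+0-0=0; pred: 8+0-4=4
Step 10: prey: 0+0-0=0; pred: 4+0-2=2
Step 11: prey: 0+0-0=0; pred: 2+0-1=1
Max prey = 60 at step 3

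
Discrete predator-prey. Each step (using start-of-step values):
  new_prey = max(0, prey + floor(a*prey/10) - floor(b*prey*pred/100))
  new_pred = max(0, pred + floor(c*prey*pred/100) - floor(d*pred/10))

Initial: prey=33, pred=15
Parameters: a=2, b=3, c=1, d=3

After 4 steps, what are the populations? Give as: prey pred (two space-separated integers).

Answer: 13 10

Derivation:
Step 1: prey: 33+6-14=25; pred: 15+4-4=15
Step 2: prey: 25+5-11=19; pred: 15+3-4=14
Step 3: prey: 19+3-7=15; pred: 14+2-4=12
Step 4: prey: 15+3-5=13; pred: 12+1-3=10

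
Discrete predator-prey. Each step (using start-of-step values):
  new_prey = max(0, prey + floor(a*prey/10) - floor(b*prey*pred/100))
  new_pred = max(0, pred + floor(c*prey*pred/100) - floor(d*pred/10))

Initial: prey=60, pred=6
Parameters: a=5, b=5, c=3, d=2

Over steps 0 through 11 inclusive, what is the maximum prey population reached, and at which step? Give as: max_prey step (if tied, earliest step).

Answer: 72 1

Derivation:
Step 1: prey: 60+30-18=72; pred: 6+10-1=15
Step 2: prey: 72+36-54=54; pred: 15+32-3=44
Step 3: prey: 54+27-118=0; pred: 44+71-8=107
Step 4: prey: 0+0-0=0; pred: 107+0-21=86
Step 5: prey: 0+0-0=0; pred: 86+0-17=69
Step 6: prey: 0+0-0=0; pred: 69+0-13=56
Step 7: prey: 0+0-0=0; pred: 56+0-11=45
Step 8: prey: 0+0-0=0; pred: 45+0-9=36
Step 9: prey: 0+0-0=0; pred: 36+0-7=29
Step 10: prey: 0+0-0=0; pred: 29+0-5=24
Step 11: prey: 0+0-0=0; pred: 24+0-4=20
Max prey = 72 at step 1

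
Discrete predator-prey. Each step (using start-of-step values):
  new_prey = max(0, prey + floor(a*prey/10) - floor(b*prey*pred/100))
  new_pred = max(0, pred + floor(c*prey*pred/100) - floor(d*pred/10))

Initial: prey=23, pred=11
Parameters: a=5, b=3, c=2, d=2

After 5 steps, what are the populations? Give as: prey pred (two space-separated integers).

Step 1: prey: 23+11-7=27; pred: 11+5-2=14
Step 2: prey: 27+13-11=29; pred: 14+7-2=19
Step 3: prey: 29+14-16=27; pred: 19+11-3=27
Step 4: prey: 27+13-21=19; pred: 27+14-5=36
Step 5: prey: 19+9-20=8; pred: 36+13-7=42

Answer: 8 42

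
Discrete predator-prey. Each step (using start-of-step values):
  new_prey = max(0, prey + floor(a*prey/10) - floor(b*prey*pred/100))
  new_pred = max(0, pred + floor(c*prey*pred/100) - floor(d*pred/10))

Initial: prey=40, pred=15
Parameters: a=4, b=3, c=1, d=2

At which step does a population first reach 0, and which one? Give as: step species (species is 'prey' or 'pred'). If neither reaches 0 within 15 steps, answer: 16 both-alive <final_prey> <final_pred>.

Answer: 16 both-alive 13 5

Derivation:
Step 1: prey: 40+16-18=38; pred: 15+6-3=18
Step 2: prey: 38+15-20=33; pred: 18+6-3=21
Step 3: prey: 33+13-20=26; pred: 21+6-4=23
Step 4: prey: 26+10-17=19; pred: 23+5-4=24
Step 5: prey: 19+7-13=13; pred: 24+4-4=24
Step 6: prey: 13+5-9=9; pred: 24+3-4=23
Step 7: prey: 9+3-6=6; pred: 23+2-4=21
Step 8: prey: 6+2-3=5; pred: 21+1-4=18
Step 9: prey: 5+2-2=5; pred: 18+0-3=15
Step 10: prey: 5+2-2=5; pred: 15+0-3=12
Step 11: prey: 5+2-1=6; pred: 12+0-2=10
Step 12: prey: 6+2-1=7; pred: 10+0-2=8
Step 13: prey: 7+2-1=8; pred: 8+0-1=7
Step 14: prey: 8+3-1=10; pred: 7+0-1=6
Step 15: prey: 10+4-1=13; pred: 6+0-1=5
No extinction within 15 steps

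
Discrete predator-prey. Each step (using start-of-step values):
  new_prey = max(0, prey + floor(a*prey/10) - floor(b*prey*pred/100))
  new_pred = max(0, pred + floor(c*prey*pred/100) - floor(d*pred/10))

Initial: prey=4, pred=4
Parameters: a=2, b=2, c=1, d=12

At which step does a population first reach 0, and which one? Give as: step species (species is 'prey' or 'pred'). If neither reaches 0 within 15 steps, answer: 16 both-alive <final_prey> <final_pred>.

Step 1: prey: 4+0-0=4; pred: 4+0-4=0
First extinction: pred at step 1

Answer: 1 pred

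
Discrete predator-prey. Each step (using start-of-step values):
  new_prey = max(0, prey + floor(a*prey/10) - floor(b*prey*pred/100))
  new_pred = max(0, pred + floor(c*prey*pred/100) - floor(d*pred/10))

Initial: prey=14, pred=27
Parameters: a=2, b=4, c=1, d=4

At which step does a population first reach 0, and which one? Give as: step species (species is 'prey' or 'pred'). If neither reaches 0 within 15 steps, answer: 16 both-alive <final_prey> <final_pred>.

Answer: 16 both-alive 1 2

Derivation:
Step 1: prey: 14+2-15=1; pred: 27+3-10=20
Step 2: prey: 1+0-0=1; pred: 20+0-8=12
Step 3: prey: 1+0-0=1; pred: 12+0-4=8
Step 4: prey: 1+0-0=1; pred: 8+0-3=5
Step 5: prey: 1+0-0=1; pred: 5+0-2=3
Step 6: prey: 1+0-0=1; pred: 3+0-1=2
Step 7: prey: 1+0-0=1; pred: 2+0-0=2
Steps 8-15: state stable at prey=1, pred=2 (no change)
No extinction within 15 steps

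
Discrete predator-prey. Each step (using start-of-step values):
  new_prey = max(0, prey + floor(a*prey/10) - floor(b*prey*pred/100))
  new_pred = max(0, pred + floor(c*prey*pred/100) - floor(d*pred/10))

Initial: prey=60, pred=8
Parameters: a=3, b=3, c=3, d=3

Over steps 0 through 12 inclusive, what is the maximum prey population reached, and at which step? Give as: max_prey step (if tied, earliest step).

Step 1: prey: 60+18-14=64; pred: 8+14-2=20
Step 2: prey: 64+19-38=45; pred: 20+38-6=52
Step 3: prey: 45+13-70=0; pred: 52+70-15=107
Step 4: prey: 0+0-0=0; pred: 107+0-32=75
Step 5: prey: 0+0-0=0; pred: 75+0-22=53
Step 6: prey: 0+0-0=0; pred: 53+0-15=38
Step 7: prey: 0+0-0=0; pred: 38+0-11=27
Step 8: prey: 0+0-0=0; pred: 27+0-8=19
Step 9: prey: 0+0-0=0; pred: 19+0-5=14
Step 10: prey: 0+0-0=0; pred: 14+0-4=10
Step 11: prey: 0+0-0=0; pred: 10+0-3=7
Step 12: prey: 0+0-0=0; pred: 7+0-2=5
Max prey = 64 at step 1

Answer: 64 1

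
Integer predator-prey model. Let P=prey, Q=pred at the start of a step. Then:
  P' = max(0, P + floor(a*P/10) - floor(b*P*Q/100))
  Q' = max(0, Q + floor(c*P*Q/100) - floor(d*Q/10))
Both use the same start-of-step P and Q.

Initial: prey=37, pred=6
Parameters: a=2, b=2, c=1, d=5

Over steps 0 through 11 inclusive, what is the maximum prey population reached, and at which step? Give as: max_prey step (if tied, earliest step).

Answer: 83 10

Derivation:
Step 1: prey: 37+7-4=40; pred: 6+2-3=5
Step 2: prey: 40+8-4=44; pred: 5+2-2=5
Step 3: prey: 44+8-4=48; pred: 5+2-2=5
Step 4: prey: 48+9-4=53; pred: 5+2-2=5
Step 5: prey: 53+10-5=58; pred: 5+2-2=5
Step 6: prey: 58+11-5=64; pred: 5+2-2=5
Step 7: prey: 64+12-6=70; pred: 5+3-2=6
Step 8: prey: 70+14-8=76; pred: 6+4-3=7
Step 9: prey: 76+15-10=81; pred: 7+5-3=9
Step 10: prey: 81+16-14=83; pred: 9+7-4=12
Step 11: prey: 83+16-19=80; pred: 12+9-6=15
Max prey = 83 at step 10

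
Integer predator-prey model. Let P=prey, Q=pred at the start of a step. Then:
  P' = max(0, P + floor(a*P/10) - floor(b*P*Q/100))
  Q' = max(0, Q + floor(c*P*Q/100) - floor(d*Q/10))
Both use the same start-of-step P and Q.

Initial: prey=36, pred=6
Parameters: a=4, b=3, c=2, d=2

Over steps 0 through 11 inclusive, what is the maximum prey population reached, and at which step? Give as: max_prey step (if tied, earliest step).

Answer: 50 2

Derivation:
Step 1: prey: 36+14-6=44; pred: 6+4-1=9
Step 2: prey: 44+17-11=50; pred: 9+7-1=15
Step 3: prey: 50+20-22=48; pred: 15+15-3=27
Step 4: prey: 48+19-38=29; pred: 27+25-5=47
Step 5: prey: 29+11-40=0; pred: 47+27-9=65
Step 6: prey: 0+0-0=0; pred: 65+0-13=52
Step 7: prey: 0+0-0=0; pred: 52+0-10=42
Step 8: prey: 0+0-0=0; pred: 42+0-8=34
Step 9: prey: 0+0-0=0; pred: 34+0-6=28
Step 10: prey: 0+0-0=0; pred: 28+0-5=23
Step 11: prey: 0+0-0=0; pred: 23+0-4=19
Max prey = 50 at step 2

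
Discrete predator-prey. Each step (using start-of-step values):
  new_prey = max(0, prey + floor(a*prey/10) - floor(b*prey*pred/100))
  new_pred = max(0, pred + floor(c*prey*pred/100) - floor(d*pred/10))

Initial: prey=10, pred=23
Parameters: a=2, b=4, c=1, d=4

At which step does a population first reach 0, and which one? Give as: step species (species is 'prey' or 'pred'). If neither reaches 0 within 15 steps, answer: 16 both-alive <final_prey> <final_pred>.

Step 1: prey: 10+2-9=3; pred: 23+2-9=16
Step 2: prey: 3+0-1=2; pred: 16+0-6=10
Step 3: prey: 2+0-0=2; pred: 10+0-4=6
Step 4: prey: 2+0-0=2; pred: 6+0-2=4
Step 5: prey: 2+0-0=2; pred: 4+0-1=3
Step 6: prey: 2+0-0=2; pred: 3+0-1=2
Step 7: prey: 2+0-0=2; pred: 2+0-0=2
Steps 8-15: state stable at prey=2, pred=2 (no change)
No extinction within 15 steps

Answer: 16 both-alive 2 2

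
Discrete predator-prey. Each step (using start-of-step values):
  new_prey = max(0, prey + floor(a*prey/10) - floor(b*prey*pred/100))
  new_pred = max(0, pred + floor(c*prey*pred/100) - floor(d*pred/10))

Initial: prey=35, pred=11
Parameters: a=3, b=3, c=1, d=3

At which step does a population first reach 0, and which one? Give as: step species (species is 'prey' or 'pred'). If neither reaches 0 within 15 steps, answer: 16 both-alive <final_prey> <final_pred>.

Step 1: prey: 35+10-11=34; pred: 11+3-3=11
Step 2: prey: 34+10-11=33; pred: 11+3-3=11
Step 3: prey: 33+9-10=32; pred: 11+3-3=11
Step 4: prey: 32+9-10=31; pred: 11+3-3=11
Step 5: prey: 31+9-10=30; pred: 11+3-3=11
Step 6: prey: 30+9-9=30; pred: 11+3-3=11
Steps 7-15: state stable at prey=30, pred=11 (no change)
No extinction within 15 steps

Answer: 16 both-alive 30 11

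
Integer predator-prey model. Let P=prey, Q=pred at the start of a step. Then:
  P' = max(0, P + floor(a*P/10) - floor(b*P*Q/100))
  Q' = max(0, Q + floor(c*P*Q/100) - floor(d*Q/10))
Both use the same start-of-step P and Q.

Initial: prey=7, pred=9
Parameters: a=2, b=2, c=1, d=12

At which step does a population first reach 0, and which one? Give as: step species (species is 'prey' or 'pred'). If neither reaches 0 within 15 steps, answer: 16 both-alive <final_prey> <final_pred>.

Answer: 1 pred

Derivation:
Step 1: prey: 7+1-1=7; pred: 9+0-10=0
First extinction: pred at step 1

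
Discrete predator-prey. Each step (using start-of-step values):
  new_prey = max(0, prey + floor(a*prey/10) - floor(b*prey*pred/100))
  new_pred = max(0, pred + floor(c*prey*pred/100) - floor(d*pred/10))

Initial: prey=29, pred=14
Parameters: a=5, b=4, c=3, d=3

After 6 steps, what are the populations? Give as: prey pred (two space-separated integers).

Step 1: prey: 29+14-16=27; pred: 14+12-4=22
Step 2: prey: 27+13-23=17; pred: 22+17-6=33
Step 3: prey: 17+8-22=3; pred: 33+16-9=40
Step 4: prey: 3+1-4=0; pred: 40+3-12=31
Step 5: prey: 0+0-0=0; pred: 31+0-9=22
Step 6: prey: 0+0-0=0; pred: 22+0-6=16

Answer: 0 16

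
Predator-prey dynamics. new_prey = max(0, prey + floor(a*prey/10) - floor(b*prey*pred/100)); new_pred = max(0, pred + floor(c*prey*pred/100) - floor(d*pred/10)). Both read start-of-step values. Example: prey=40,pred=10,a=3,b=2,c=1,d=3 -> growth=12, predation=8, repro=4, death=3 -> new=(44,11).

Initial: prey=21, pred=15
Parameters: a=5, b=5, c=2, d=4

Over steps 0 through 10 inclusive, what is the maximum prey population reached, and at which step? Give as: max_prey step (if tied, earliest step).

Answer: 34 10

Derivation:
Step 1: prey: 21+10-15=16; pred: 15+6-6=15
Step 2: prey: 16+8-12=12; pred: 15+4-6=13
Step 3: prey: 12+6-7=11; pred: 13+3-5=11
Step 4: prey: 11+5-6=10; pred: 11+2-4=9
Step 5: prey: 10+5-4=11; pred: 9+1-3=7
Step 6: prey: 11+5-3=13; pred: 7+1-2=6
Step 7: prey: 13+6-3=16; pred: 6+1-2=5
Step 8: prey: 16+8-4=20; pred: 5+1-2=4
Step 9: prey: 20+10-4=26; pred: 4+1-1=4
Step 10: prey: 26+13-5=34; pred: 4+2-1=5
Max prey = 34 at step 10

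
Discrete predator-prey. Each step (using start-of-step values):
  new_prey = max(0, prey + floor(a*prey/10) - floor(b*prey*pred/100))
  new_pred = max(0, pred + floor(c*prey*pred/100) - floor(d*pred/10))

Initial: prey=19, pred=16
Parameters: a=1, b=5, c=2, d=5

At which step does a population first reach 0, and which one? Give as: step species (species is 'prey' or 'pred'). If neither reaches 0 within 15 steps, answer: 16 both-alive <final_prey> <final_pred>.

Step 1: prey: 19+1-15=5; pred: 16+6-8=14
Step 2: prey: 5+0-3=2; pred: 14+1-7=8
Step 3: prey: 2+0-0=2; pred: 8+0-4=4
Step 4: prey: 2+0-0=2; pred: 4+0-2=2
Step 5: prey: 2+0-0=2; pred: 2+0-1=1
Step 6: prey: 2+0-0=2; pred: 1+0-0=1
Steps 7-15: state stable at prey=2, pred=1 (no change)
No extinction within 15 steps

Answer: 16 both-alive 2 1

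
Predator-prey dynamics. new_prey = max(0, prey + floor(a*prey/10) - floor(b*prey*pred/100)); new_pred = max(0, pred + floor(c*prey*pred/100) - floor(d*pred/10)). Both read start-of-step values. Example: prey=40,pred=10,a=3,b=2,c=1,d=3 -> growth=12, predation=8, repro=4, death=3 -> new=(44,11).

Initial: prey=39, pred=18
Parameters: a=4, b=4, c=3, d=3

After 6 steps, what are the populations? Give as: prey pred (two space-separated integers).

Answer: 0 14

Derivation:
Step 1: prey: 39+15-28=26; pred: 18+21-5=34
Step 2: prey: 26+10-35=1; pred: 34+26-10=50
Step 3: prey: 1+0-2=0; pred: 50+1-15=36
Step 4: prey: 0+0-0=0; pred: 36+0-10=26
Step 5: prey: 0+0-0=0; pred: 26+0-7=19
Step 6: prey: 0+0-0=0; pred: 19+0-5=14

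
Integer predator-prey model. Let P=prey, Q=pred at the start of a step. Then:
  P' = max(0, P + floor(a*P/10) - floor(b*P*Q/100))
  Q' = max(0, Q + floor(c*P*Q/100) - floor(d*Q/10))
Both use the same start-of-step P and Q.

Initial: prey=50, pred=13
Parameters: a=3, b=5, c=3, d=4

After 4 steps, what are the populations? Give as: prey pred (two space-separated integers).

Answer: 0 16

Derivation:
Step 1: prey: 50+15-32=33; pred: 13+19-5=27
Step 2: prey: 33+9-44=0; pred: 27+26-10=43
Step 3: prey: 0+0-0=0; pred: 43+0-17=26
Step 4: prey: 0+0-0=0; pred: 26+0-10=16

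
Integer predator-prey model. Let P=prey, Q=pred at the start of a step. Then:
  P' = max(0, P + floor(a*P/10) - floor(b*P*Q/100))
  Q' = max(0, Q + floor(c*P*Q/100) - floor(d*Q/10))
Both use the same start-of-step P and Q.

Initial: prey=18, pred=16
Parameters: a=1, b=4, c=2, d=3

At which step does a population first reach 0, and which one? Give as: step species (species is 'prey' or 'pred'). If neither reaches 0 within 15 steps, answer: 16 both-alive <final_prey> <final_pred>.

Step 1: prey: 18+1-11=8; pred: 16+5-4=17
Step 2: prey: 8+0-5=3; pred: 17+2-5=14
Step 3: prey: 3+0-1=2; pred: 14+0-4=10
Step 4: prey: 2+0-0=2; pred: 10+0-3=7
Step 5: prey: 2+0-0=2; pred: 7+0-2=5
Step 6: prey: 2+0-0=2; pred: 5+0-1=4
Step 7: prey: 2+0-0=2; pred: 4+0-1=3
Step 8: prey: 2+0-0=2; pred: 3+0-0=3
Steps 9-15: state stable at prey=2, pred=3 (no change)
No extinction within 15 steps

Answer: 16 both-alive 2 3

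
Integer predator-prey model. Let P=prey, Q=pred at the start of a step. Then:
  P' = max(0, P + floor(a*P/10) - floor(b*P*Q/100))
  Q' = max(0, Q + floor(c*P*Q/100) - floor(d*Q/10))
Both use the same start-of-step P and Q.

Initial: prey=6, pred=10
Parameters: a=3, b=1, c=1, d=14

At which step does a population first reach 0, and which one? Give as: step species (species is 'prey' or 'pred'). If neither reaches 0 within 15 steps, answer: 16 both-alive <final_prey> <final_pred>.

Answer: 1 pred

Derivation:
Step 1: prey: 6+1-0=7; pred: 10+0-14=0
First extinction: pred at step 1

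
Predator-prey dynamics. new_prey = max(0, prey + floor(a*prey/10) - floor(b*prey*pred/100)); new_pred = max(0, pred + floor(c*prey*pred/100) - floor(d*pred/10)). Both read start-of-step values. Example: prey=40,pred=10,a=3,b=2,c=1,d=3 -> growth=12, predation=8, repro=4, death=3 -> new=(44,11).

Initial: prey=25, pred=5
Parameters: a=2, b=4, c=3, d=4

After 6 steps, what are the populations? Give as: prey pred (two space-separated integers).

Step 1: prey: 25+5-5=25; pred: 5+3-2=6
Step 2: prey: 25+5-6=24; pred: 6+4-2=8
Step 3: prey: 24+4-7=21; pred: 8+5-3=10
Step 4: prey: 21+4-8=17; pred: 10+6-4=12
Step 5: prey: 17+3-8=12; pred: 12+6-4=14
Step 6: prey: 12+2-6=8; pred: 14+5-5=14

Answer: 8 14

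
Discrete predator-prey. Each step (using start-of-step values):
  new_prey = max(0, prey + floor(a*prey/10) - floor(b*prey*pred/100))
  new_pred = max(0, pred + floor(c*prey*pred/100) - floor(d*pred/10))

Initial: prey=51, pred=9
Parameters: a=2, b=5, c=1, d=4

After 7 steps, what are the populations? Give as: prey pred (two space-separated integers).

Answer: 16 2

Derivation:
Step 1: prey: 51+10-22=39; pred: 9+4-3=10
Step 2: prey: 39+7-19=27; pred: 10+3-4=9
Step 3: prey: 27+5-12=20; pred: 9+2-3=8
Step 4: prey: 20+4-8=16; pred: 8+1-3=6
Step 5: prey: 16+3-4=15; pred: 6+0-2=4
Step 6: prey: 15+3-3=15; pred: 4+0-1=3
Step 7: prey: 15+3-2=16; pred: 3+0-1=2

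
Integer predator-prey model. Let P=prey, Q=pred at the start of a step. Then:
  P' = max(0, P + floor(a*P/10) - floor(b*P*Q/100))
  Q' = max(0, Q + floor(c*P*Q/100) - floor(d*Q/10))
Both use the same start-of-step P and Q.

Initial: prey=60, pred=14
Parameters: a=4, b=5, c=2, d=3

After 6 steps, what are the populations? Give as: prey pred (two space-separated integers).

Step 1: prey: 60+24-42=42; pred: 14+16-4=26
Step 2: prey: 42+16-54=4; pred: 26+21-7=40
Step 3: prey: 4+1-8=0; pred: 40+3-12=31
Step 4: prey: 0+0-0=0; pred: 31+0-9=22
Step 5: prey: 0+0-0=0; pred: 22+0-6=16
Step 6: prey: 0+0-0=0; pred: 16+0-4=12

Answer: 0 12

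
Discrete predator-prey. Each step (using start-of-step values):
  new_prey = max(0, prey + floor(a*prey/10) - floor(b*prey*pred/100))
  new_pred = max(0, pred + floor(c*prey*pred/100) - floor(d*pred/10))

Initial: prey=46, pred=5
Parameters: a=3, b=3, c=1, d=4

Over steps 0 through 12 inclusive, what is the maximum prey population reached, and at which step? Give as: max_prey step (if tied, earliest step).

Step 1: prey: 46+13-6=53; pred: 5+2-2=5
Step 2: prey: 53+15-7=61; pred: 5+2-2=5
Step 3: prey: 61+18-9=70; pred: 5+3-2=6
Step 4: prey: 70+21-12=79; pred: 6+4-2=8
Step 5: prey: 79+23-18=84; pred: 8+6-3=11
Step 6: prey: 84+25-27=82; pred: 11+9-4=16
Step 7: prey: 82+24-39=67; pred: 16+13-6=23
Step 8: prey: 67+20-46=41; pred: 23+15-9=29
Step 9: prey: 41+12-35=18; pred: 29+11-11=29
Step 10: prey: 18+5-15=8; pred: 29+5-11=23
Step 11: prey: 8+2-5=5; pred: 23+1-9=15
Step 12: prey: 5+1-2=4; pred: 15+0-6=9
Max prey = 84 at step 5

Answer: 84 5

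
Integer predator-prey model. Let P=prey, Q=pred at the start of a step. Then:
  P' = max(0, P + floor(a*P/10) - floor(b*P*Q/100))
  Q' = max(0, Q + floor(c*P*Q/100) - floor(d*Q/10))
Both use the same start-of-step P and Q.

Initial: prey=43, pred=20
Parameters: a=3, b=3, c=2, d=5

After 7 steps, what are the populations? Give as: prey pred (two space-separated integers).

Step 1: prey: 43+12-25=30; pred: 20+17-10=27
Step 2: prey: 30+9-24=15; pred: 27+16-13=30
Step 3: prey: 15+4-13=6; pred: 30+9-15=24
Step 4: prey: 6+1-4=3; pred: 24+2-12=14
Step 5: prey: 3+0-1=2; pred: 14+0-7=7
Step 6: prey: 2+0-0=2; pred: 7+0-3=4
Step 7: prey: 2+0-0=2; pred: 4+0-2=2

Answer: 2 2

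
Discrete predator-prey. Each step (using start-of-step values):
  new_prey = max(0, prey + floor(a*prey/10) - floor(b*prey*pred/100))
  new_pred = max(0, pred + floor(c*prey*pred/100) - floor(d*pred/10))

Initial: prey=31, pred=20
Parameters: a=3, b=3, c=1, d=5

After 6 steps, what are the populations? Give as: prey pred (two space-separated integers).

Answer: 27 2

Derivation:
Step 1: prey: 31+9-18=22; pred: 20+6-10=16
Step 2: prey: 22+6-10=18; pred: 16+3-8=11
Step 3: prey: 18+5-5=18; pred: 11+1-5=7
Step 4: prey: 18+5-3=20; pred: 7+1-3=5
Step 5: prey: 20+6-3=23; pred: 5+1-2=4
Step 6: prey: 23+6-2=27; pred: 4+0-2=2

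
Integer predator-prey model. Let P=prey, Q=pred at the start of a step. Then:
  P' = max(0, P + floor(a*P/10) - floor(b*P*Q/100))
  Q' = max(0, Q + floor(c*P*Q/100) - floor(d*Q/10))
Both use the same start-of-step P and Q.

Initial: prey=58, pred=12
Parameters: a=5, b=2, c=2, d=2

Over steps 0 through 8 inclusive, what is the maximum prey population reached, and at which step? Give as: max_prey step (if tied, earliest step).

Answer: 77 2

Derivation:
Step 1: prey: 58+29-13=74; pred: 12+13-2=23
Step 2: prey: 74+37-34=77; pred: 23+34-4=53
Step 3: prey: 77+38-81=34; pred: 53+81-10=124
Step 4: prey: 34+17-84=0; pred: 124+84-24=184
Step 5: prey: 0+0-0=0; pred: 184+0-36=148
Step 6: prey: 0+0-0=0; pred: 148+0-29=119
Step 7: prey: 0+0-0=0; pred: 119+0-23=96
Step 8: prey: 0+0-0=0; pred: 96+0-19=77
Max prey = 77 at step 2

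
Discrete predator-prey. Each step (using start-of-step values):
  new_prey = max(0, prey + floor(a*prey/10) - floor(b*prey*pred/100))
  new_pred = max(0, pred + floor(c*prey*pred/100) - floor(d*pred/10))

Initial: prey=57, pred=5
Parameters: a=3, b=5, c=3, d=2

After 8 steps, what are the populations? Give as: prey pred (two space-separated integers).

Step 1: prey: 57+17-14=60; pred: 5+8-1=12
Step 2: prey: 60+18-36=42; pred: 12+21-2=31
Step 3: prey: 42+12-65=0; pred: 31+39-6=64
Step 4: prey: 0+0-0=0; pred: 64+0-12=52
Step 5: prey: 0+0-0=0; pred: 52+0-10=42
Step 6: prey: 0+0-0=0; pred: 42+0-8=34
Step 7: prey: 0+0-0=0; pred: 34+0-6=28
Step 8: prey: 0+0-0=0; pred: 28+0-5=23

Answer: 0 23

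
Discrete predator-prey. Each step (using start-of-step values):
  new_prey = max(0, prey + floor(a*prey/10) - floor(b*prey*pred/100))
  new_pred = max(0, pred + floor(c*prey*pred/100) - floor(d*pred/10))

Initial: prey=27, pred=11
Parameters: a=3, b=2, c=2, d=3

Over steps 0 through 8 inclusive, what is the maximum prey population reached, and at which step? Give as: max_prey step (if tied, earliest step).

Step 1: prey: 27+8-5=30; pred: 11+5-3=13
Step 2: prey: 30+9-7=32; pred: 13+7-3=17
Step 3: prey: 32+9-10=31; pred: 17+10-5=22
Step 4: prey: 31+9-13=27; pred: 22+13-6=29
Step 5: prey: 27+8-15=20; pred: 29+15-8=36
Step 6: prey: 20+6-14=12; pred: 36+14-10=40
Step 7: prey: 12+3-9=6; pred: 40+9-12=37
Step 8: prey: 6+1-4=3; pred: 37+4-11=30
Max prey = 32 at step 2

Answer: 32 2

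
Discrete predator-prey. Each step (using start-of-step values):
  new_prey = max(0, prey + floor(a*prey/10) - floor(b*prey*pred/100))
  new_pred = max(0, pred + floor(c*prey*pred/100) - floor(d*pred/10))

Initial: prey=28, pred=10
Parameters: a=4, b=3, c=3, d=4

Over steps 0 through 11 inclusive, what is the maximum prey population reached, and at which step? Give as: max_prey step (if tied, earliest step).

Answer: 31 1

Derivation:
Step 1: prey: 28+11-8=31; pred: 10+8-4=14
Step 2: prey: 31+12-13=30; pred: 14+13-5=22
Step 3: prey: 30+12-19=23; pred: 22+19-8=33
Step 4: prey: 23+9-22=10; pred: 33+22-13=42
Step 5: prey: 10+4-12=2; pred: 42+12-16=38
Step 6: prey: 2+0-2=0; pred: 38+2-15=25
Step 7: prey: 0+0-0=0; pred: 25+0-10=15
Step 8: prey: 0+0-0=0; pred: 15+0-6=9
Step 9: prey: 0+0-0=0; pred: 9+0-3=6
Step 10: prey: 0+0-0=0; pred: 6+0-2=4
Step 11: prey: 0+0-0=0; pred: 4+0-1=3
Max prey = 31 at step 1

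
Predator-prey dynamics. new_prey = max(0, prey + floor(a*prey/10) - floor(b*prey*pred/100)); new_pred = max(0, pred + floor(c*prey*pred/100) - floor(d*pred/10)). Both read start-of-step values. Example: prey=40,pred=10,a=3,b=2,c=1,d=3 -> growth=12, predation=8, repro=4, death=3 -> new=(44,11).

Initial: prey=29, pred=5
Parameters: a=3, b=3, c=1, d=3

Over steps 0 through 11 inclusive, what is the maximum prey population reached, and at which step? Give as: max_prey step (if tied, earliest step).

Step 1: prey: 29+8-4=33; pred: 5+1-1=5
Step 2: prey: 33+9-4=38; pred: 5+1-1=5
Step 3: prey: 38+11-5=44; pred: 5+1-1=5
Step 4: prey: 44+13-6=51; pred: 5+2-1=6
Step 5: prey: 51+15-9=57; pred: 6+3-1=8
Step 6: prey: 57+17-13=61; pred: 8+4-2=10
Step 7: prey: 61+18-18=61; pred: 10+6-3=13
Step 8: prey: 61+18-23=56; pred: 13+7-3=17
Step 9: prey: 56+16-28=44; pred: 17+9-5=21
Step 10: prey: 44+13-27=30; pred: 21+9-6=24
Step 11: prey: 30+9-21=18; pred: 24+7-7=24
Max prey = 61 at step 6

Answer: 61 6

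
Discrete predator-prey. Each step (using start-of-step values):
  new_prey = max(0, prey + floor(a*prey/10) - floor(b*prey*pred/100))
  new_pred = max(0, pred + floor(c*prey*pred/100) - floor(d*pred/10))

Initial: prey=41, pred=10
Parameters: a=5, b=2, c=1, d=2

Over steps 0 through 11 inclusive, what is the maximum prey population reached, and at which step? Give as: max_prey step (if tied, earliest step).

Answer: 82 4

Derivation:
Step 1: prey: 41+20-8=53; pred: 10+4-2=12
Step 2: prey: 53+26-12=67; pred: 12+6-2=16
Step 3: prey: 67+33-21=79; pred: 16+10-3=23
Step 4: prey: 79+39-36=82; pred: 23+18-4=37
Step 5: prey: 82+41-60=63; pred: 37+30-7=60
Step 6: prey: 63+31-75=19; pred: 60+37-12=85
Step 7: prey: 19+9-32=0; pred: 85+16-17=84
Step 8: prey: 0+0-0=0; pred: 84+0-16=68
Step 9: prey: 0+0-0=0; pred: 68+0-13=55
Step 10: prey: 0+0-0=0; pred: 55+0-11=44
Step 11: prey: 0+0-0=0; pred: 44+0-8=36
Max prey = 82 at step 4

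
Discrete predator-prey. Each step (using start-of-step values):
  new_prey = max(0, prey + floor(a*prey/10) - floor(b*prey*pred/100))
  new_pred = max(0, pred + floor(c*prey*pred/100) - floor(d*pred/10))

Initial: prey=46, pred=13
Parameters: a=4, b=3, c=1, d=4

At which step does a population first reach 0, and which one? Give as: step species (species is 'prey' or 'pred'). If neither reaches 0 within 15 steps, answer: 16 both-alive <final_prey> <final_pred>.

Answer: 16 both-alive 43 13

Derivation:
Step 1: prey: 46+18-17=47; pred: 13+5-5=13
Step 2: prey: 47+18-18=47; pred: 13+6-5=14
Step 3: prey: 47+18-19=46; pred: 14+6-5=15
Step 4: prey: 46+18-20=44; pred: 15+6-6=15
Step 5: prey: 44+17-19=42; pred: 15+6-6=15
Step 6: prey: 42+16-18=40; pred: 15+6-6=15
Step 7: prey: 40+16-18=38; pred: 15+6-6=15
Step 8: prey: 38+15-17=36; pred: 15+5-6=14
Step 9: prey: 36+14-15=35; pred: 14+5-5=14
Step 10: prey: 35+14-14=35; pred: 14+4-5=13
Step 11: prey: 35+14-13=36; pred: 13+4-5=12
Step 12: prey: 36+14-12=38; pred: 12+4-4=12
Step 13: prey: 38+15-13=40; pred: 12+4-4=12
Step 14: prey: 40+16-14=42; pred: 12+4-4=12
Step 15: prey: 42+16-15=43; pred: 12+5-4=13
No extinction within 15 steps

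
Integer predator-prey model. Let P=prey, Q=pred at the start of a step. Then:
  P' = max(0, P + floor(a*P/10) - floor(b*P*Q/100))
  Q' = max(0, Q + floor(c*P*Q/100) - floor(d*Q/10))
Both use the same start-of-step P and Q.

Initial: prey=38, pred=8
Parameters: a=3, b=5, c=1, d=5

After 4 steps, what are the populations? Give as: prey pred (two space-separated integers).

Step 1: prey: 38+11-15=34; pred: 8+3-4=7
Step 2: prey: 34+10-11=33; pred: 7+2-3=6
Step 3: prey: 33+9-9=33; pred: 6+1-3=4
Step 4: prey: 33+9-6=36; pred: 4+1-2=3

Answer: 36 3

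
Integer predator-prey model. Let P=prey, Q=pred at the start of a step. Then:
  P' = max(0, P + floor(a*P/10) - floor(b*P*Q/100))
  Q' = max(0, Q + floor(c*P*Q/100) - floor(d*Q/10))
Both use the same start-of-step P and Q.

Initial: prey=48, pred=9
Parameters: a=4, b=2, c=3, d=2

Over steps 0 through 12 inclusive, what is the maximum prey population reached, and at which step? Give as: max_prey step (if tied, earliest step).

Answer: 59 1

Derivation:
Step 1: prey: 48+19-8=59; pred: 9+12-1=20
Step 2: prey: 59+23-23=59; pred: 20+35-4=51
Step 3: prey: 59+23-60=22; pred: 51+90-10=131
Step 4: prey: 22+8-57=0; pred: 131+86-26=191
Step 5: prey: 0+0-0=0; pred: 191+0-38=153
Step 6: prey: 0+0-0=0; pred: 153+0-30=123
Step 7: prey: 0+0-0=0; pred: 123+0-24=99
Step 8: prey: 0+0-0=0; pred: 99+0-19=80
Step 9: prey: 0+0-0=0; pred: 80+0-16=64
Step 10: prey: 0+0-0=0; pred: 64+0-12=52
Step 11: prey: 0+0-0=0; pred: 52+0-10=42
Step 12: prey: 0+0-0=0; pred: 42+0-8=34
Max prey = 59 at step 1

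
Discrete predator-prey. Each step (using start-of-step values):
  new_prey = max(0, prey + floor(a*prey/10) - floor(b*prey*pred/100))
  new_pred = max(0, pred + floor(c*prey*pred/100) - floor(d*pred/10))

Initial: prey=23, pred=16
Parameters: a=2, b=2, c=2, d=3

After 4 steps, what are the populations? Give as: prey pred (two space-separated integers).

Step 1: prey: 23+4-7=20; pred: 16+7-4=19
Step 2: prey: 20+4-7=17; pred: 19+7-5=21
Step 3: prey: 17+3-7=13; pred: 21+7-6=22
Step 4: prey: 13+2-5=10; pred: 22+5-6=21

Answer: 10 21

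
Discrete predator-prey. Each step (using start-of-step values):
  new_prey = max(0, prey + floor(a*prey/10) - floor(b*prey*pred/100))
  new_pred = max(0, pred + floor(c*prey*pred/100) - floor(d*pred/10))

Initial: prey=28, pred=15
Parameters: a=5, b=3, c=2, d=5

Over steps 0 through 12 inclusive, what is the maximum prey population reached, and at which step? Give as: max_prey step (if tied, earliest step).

Answer: 31 2

Derivation:
Step 1: prey: 28+14-12=30; pred: 15+8-7=16
Step 2: prey: 30+15-14=31; pred: 16+9-8=17
Step 3: prey: 31+15-15=31; pred: 17+10-8=19
Step 4: prey: 31+15-17=29; pred: 19+11-9=21
Step 5: prey: 29+14-18=25; pred: 21+12-10=23
Step 6: prey: 25+12-17=20; pred: 23+11-11=23
Step 7: prey: 20+10-13=17; pred: 23+9-11=21
Step 8: prey: 17+8-10=15; pred: 21+7-10=18
Step 9: prey: 15+7-8=14; pred: 18+5-9=14
Step 10: prey: 14+7-5=16; pred: 14+3-7=10
Step 11: prey: 16+8-4=20; pred: 10+3-5=8
Step 12: prey: 20+10-4=26; pred: 8+3-4=7
Max prey = 31 at step 2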